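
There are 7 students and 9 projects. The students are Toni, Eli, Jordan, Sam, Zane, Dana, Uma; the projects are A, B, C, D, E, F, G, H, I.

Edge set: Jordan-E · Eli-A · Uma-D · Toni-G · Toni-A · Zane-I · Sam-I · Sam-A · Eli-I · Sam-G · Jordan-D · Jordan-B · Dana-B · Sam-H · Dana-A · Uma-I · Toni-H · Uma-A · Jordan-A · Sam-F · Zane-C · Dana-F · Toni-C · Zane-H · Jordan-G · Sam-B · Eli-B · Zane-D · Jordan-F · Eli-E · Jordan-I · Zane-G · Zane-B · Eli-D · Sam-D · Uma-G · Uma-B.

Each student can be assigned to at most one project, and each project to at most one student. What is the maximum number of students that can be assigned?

One maximum matching: Toni–C, Eli–E, Jordan–B, Sam–A, Zane–H, Dana–F, Uma–G.
All 7 students are matched, so no larger matching exists.

7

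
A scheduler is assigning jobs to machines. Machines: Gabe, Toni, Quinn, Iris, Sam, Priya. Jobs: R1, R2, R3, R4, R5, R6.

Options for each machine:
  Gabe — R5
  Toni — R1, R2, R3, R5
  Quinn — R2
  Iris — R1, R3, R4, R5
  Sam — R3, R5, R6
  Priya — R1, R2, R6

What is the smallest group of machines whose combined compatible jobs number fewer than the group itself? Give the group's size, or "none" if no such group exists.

none

A matching saturating every machine exists, for instance Gabe→R5, Toni→R1, Quinn→R2, Iris→R4, Sam→R3, Priya→R6.
By Hall's marriage theorem, this means |N(S)| ≥ |S| for every subset S, so no violating subset exists.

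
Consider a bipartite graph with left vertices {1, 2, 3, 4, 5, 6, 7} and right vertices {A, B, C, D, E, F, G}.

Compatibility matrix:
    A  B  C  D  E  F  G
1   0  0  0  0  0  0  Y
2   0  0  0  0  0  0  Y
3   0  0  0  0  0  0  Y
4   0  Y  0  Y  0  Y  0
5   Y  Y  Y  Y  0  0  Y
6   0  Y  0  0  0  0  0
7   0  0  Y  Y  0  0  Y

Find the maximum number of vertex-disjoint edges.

One maximum matching: 1-G, 4-F, 5-A, 6-B, 7-C.
The set {1, 2, 3} has only 1 neighbour ({G}), so by Hall's theorem at most 5 of the 7 left vertices can be matched.

5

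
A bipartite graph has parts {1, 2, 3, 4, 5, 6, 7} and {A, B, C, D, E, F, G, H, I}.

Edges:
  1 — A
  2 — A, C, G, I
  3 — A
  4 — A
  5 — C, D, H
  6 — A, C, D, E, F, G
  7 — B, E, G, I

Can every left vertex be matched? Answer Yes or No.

No

The set {1, 3, 4} has only 1 neighbour ({A}), so by Hall's theorem at most 5 of the 7 left vertices can be matched.
Hence no matching covers every left vertex.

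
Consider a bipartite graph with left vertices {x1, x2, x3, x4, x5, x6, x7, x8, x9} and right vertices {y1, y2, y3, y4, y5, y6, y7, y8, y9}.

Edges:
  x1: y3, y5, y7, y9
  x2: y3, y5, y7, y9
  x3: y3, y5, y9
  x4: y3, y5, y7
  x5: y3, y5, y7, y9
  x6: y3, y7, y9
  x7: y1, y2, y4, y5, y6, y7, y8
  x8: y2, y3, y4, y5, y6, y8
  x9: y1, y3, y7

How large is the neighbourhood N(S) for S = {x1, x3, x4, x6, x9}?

5

The union of neighbours of {x1, x3, x4, x6, x9} is {y1, y3, y5, y7, y9}, which has 5 elements.
Since |N(S)| = 5 ≥ |S| = 5, Hall's condition holds for this subset.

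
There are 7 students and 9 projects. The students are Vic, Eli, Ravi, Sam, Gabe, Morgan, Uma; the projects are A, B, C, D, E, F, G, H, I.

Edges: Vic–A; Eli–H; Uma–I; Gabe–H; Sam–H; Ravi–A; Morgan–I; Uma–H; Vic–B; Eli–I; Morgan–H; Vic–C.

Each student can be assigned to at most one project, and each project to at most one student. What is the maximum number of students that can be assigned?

4

For example, pair Vic-B, Eli-I, Ravi-A, Sam-H.
The set {Eli, Sam, Gabe, Morgan, Uma} has only 2 neighbours ({H, I}), so by Hall's theorem at most 4 of the 7 students can be matched.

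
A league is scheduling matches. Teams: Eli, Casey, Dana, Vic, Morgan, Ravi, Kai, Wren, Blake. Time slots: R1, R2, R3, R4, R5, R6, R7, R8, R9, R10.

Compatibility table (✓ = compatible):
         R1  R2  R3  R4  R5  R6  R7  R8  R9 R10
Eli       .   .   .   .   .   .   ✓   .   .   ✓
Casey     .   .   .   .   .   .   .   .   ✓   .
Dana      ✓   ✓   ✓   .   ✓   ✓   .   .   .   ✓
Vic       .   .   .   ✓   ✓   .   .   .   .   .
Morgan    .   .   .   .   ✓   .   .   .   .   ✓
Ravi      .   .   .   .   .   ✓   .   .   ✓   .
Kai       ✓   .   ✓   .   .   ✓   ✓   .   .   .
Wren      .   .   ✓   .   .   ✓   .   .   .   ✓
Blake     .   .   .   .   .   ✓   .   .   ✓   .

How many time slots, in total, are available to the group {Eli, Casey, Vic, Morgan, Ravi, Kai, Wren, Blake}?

The union of neighbours of {Eli, Casey, Vic, Morgan, Ravi, Kai, Wren, Blake} is {R1, R3, R4, R5, R6, R7, R9, R10}, which has 8 elements.
Since |N(S)| = 8 ≥ |S| = 8, Hall's condition holds for this subset.

8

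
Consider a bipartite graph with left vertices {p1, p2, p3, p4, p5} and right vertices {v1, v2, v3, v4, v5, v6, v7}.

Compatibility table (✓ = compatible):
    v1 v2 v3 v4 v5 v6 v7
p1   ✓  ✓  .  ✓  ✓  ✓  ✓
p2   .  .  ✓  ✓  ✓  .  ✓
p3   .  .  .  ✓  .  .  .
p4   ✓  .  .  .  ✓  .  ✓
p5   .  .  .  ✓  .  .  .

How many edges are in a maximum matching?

One maximum matching: p1-v2, p2-v3, p3-v4, p4-v7.
The set {p3, p5} has only 1 neighbour ({v4}), so by Hall's theorem at most 4 of the 5 left vertices can be matched.

4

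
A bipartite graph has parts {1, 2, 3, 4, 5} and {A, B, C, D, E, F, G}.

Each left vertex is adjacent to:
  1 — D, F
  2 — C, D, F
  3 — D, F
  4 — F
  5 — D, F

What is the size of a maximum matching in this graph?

3

A valid assignment of size 3: 1–D, 2–C, 3–F.
The set {1, 3, 4, 5} has only 2 neighbours ({D, F}), so by Hall's theorem at most 3 of the 5 left vertices can be matched.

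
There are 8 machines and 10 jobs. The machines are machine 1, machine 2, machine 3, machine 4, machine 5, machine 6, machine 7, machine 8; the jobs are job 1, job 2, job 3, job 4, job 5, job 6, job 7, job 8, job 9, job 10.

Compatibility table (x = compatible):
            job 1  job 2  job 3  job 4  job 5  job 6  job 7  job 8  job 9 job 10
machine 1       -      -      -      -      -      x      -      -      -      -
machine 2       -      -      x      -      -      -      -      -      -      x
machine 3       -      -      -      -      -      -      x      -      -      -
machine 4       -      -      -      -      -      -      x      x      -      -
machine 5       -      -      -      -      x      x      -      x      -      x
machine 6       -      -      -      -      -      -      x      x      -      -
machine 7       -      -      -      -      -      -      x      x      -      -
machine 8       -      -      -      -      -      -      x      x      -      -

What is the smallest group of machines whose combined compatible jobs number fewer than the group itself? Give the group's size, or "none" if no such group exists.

Take S = {machine 3, machine 4, machine 6}. Its neighbourhood is {job 7, job 8}, so |N(S)| = 2 < |S| = 3.
Every subset of size less than 3 has at least as many neighbours as members, so 3 is the minimum.

3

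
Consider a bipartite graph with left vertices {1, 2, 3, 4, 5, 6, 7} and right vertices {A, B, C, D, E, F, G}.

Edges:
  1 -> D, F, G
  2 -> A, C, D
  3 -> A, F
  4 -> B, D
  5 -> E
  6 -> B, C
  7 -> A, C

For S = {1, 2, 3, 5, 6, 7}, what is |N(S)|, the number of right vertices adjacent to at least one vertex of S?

7

The union of neighbours of {1, 2, 3, 5, 6, 7} is {A, B, C, D, E, F, G}, which has 7 elements.
Since |N(S)| = 7 ≥ |S| = 6, Hall's condition holds for this subset.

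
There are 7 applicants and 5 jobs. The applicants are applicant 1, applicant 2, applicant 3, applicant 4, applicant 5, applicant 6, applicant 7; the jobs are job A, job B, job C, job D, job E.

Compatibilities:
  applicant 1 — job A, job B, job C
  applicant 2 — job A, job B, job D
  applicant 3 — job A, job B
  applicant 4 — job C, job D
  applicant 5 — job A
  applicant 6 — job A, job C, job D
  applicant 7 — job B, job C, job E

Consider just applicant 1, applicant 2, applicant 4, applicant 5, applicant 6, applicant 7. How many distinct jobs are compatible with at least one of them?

The union of neighbours of {applicant 1, applicant 2, applicant 4, applicant 5, applicant 6, applicant 7} is {job A, job B, job C, job D, job E}, which has 5 elements.
Since |N(S)| = 5 < |S| = 6, Hall's condition fails for this subset.

5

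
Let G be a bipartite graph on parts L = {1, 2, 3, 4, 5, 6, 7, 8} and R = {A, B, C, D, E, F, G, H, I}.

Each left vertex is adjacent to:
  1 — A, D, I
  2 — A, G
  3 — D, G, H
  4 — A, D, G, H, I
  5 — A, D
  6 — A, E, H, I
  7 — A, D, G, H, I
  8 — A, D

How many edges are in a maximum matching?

A valid assignment of size 6: 1→I, 2→A, 3→G, 4→H, 5→D, 6→E.
The set {1, 2, 3, 4, 5, 7, 8} has only 5 neighbours ({A, D, G, H, I}), so by Hall's theorem at most 6 of the 8 left vertices can be matched.

6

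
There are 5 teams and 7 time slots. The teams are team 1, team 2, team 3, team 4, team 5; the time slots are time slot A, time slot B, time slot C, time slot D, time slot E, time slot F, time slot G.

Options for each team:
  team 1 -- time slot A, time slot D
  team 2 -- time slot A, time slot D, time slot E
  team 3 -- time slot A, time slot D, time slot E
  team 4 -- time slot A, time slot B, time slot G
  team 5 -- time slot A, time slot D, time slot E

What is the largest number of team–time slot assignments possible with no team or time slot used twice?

For example, pair team 1–time slot A, team 2–time slot E, team 3–time slot D, team 4–time slot G.
The set {team 1, team 2, team 3, team 5} has only 3 neighbours ({time slot A, time slot D, time slot E}), so by Hall's theorem at most 4 of the 5 teams can be matched.

4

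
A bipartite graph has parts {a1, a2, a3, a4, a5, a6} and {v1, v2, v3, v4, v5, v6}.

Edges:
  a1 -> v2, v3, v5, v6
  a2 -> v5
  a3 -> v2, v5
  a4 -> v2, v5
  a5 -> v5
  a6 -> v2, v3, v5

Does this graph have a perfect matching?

No

The set {a2, a3, a4, a5} has only 2 neighbours ({v2, v5}), so by Hall's theorem at most 4 of the 6 left vertices can be matched.
Hence no matching covers every left vertex.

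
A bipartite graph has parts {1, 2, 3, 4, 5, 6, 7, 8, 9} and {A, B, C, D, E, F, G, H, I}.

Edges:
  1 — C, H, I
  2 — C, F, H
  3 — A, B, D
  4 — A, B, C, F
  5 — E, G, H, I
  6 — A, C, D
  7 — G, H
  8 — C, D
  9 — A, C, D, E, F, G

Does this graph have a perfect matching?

A valid assignment of size 9: 1–I, 2–F, 3–D, 4–B, 5–E, 6–A, 7–H, 8–C, 9–G.
All 9 left vertices are covered.

Yes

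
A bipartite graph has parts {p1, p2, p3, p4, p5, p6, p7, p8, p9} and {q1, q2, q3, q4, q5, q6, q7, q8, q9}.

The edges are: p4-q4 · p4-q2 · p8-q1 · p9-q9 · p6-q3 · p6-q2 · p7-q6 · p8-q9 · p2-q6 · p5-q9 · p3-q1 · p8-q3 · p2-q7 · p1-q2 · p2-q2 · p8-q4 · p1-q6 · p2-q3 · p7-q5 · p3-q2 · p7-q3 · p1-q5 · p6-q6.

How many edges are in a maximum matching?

For example, pair p1-q5, p2-q7, p3-q1, p4-q4, p5-q9, p6-q2, p7-q6, p8-q3.
The set {p5, p9} has only 1 neighbour ({q9}), so by Hall's theorem at most 8 of the 9 left vertices can be matched.

8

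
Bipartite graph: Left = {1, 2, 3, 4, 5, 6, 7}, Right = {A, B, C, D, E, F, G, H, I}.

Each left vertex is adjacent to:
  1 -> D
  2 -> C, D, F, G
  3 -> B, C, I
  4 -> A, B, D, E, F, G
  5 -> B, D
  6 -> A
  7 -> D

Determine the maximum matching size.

6

One maximum matching: 1-D, 2-F, 3-C, 4-G, 5-B, 6-A.
The set {1, 7} has only 1 neighbour ({D}), so by Hall's theorem at most 6 of the 7 left vertices can be matched.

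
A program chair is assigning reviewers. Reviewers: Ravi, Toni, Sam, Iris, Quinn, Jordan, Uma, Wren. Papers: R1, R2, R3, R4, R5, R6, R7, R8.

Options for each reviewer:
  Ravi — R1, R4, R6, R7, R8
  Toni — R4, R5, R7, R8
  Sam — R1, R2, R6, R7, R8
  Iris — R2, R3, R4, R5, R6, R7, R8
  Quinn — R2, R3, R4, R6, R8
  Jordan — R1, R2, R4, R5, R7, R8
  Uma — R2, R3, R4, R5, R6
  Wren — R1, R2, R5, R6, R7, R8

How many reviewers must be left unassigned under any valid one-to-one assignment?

0

For example, pair Ravi–R4, Toni–R7, Sam–R1, Iris–R2, Quinn–R8, Jordan–R5, Uma–R3, Wren–R6.
All 8 reviewers are matched, so no larger matching exists.
That matches 8 of the 8, leaving 0 unmatched; no matching can do better.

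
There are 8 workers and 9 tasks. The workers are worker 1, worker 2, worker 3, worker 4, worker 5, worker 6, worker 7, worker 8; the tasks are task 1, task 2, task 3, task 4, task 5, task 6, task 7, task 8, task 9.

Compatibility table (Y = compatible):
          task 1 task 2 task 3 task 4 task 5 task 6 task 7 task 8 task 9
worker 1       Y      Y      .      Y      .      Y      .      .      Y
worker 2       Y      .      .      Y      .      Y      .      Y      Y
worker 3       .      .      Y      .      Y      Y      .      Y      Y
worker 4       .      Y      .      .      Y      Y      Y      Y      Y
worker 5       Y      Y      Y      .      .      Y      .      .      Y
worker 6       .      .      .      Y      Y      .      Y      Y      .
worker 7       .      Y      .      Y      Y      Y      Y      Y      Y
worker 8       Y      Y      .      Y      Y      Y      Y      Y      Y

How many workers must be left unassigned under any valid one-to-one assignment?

One maximum matching: worker 1-task 1, worker 2-task 9, worker 3-task 5, worker 4-task 2, worker 5-task 6, worker 6-task 7, worker 7-task 4, worker 8-task 8.
All 8 workers are matched, so no larger matching exists.
That matches 8 of the 8, leaving 0 unmatched; no matching can do better.

0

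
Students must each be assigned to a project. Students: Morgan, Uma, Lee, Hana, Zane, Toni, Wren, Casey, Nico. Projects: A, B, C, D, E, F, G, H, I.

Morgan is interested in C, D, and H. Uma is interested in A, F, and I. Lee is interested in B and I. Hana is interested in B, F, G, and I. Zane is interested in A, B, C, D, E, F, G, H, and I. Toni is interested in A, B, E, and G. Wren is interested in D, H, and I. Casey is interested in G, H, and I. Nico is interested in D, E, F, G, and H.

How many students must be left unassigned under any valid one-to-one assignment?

For example, pair Morgan→C, Uma→I, Lee→B, Hana→F, Zane→A, Toni→E, Wren→D, Casey→H, Nico→G.
This saturates every student, so 9 is the maximum.
That matches 9 of the 9, leaving 0 unmatched; no matching can do better.

0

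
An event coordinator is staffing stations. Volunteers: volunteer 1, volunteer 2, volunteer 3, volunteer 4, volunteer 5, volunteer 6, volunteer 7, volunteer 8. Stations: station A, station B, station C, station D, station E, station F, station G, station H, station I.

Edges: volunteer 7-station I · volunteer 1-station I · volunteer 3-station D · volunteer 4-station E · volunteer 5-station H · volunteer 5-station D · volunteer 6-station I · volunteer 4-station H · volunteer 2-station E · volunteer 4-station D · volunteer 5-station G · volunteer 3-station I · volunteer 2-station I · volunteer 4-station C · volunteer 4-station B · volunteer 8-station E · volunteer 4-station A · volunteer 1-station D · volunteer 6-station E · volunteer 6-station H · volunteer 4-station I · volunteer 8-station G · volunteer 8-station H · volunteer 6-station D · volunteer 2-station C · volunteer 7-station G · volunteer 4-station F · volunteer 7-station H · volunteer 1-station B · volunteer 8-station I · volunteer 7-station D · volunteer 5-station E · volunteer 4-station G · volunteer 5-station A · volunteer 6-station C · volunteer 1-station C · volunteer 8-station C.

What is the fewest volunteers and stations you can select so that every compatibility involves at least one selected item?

{volunteer 1, volunteer 2, volunteer 3, volunteer 4, volunteer 5, volunteer 6, volunteer 7, volunteer 8} is a vertex cover of size 8: every edge has an endpoint in this set.
No smaller cover exists because volunteer 1–station B, volunteer 2–station E, volunteer 3–station D, volunteer 4–station F, volunteer 5–station G, volunteer 6–station C, volunteer 7–station H, volunteer 8–station I is a matching of size 8, and a cover must include an endpoint of each of these disjoint edges (König's theorem).

8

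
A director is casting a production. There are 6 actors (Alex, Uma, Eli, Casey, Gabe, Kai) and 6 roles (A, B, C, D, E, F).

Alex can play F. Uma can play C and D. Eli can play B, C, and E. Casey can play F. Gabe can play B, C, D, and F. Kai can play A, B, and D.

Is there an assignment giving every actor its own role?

No

The set {Alex, Casey} has only 1 neighbour ({F}), so by Hall's theorem at most 5 of the 6 actors can be matched.
Hence no matching covers every actor.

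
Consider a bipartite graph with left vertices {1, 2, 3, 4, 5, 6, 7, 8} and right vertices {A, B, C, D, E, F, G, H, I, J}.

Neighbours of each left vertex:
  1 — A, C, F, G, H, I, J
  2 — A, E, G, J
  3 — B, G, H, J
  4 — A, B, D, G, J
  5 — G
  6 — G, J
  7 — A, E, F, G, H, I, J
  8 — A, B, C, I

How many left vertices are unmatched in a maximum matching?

0

For example, pair 1-H, 2-E, 3-B, 4-D, 5-G, 6-J, 7-A, 8-I.
All 8 left vertices are matched, so no larger matching exists.
That matches 8 of the 8, leaving 0 unmatched; no matching can do better.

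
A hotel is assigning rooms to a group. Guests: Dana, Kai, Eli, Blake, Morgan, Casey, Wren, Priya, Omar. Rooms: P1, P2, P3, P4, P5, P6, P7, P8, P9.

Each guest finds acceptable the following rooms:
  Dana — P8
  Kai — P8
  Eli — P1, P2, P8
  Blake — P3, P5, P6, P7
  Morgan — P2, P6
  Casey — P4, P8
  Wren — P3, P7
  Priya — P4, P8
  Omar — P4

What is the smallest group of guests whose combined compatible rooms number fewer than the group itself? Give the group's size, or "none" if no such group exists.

Take S = {Dana, Kai}. Its neighbourhood is {P8}, so |N(S)| = 1 < |S| = 2.
No single vertex violates Hall's condition since each has at least one neighbour, so 2 is the minimum.

2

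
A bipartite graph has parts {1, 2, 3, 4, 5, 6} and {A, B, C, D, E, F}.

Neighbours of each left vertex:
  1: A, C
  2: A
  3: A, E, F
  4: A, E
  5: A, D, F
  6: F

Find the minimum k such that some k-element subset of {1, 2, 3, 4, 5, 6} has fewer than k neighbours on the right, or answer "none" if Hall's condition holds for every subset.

Take S = {2, 3, 4, 6}. Its neighbourhood is {A, E, F}, so |N(S)| = 3 < |S| = 4.
Every subset of size less than 4 has at least as many neighbours as members, so 4 is the minimum.

4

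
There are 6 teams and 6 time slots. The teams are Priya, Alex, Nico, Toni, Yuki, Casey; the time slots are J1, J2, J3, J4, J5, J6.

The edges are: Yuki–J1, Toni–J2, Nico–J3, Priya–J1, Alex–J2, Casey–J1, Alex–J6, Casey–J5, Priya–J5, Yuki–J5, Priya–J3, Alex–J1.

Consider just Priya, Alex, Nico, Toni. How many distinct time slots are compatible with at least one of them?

The union of neighbours of {Priya, Alex, Nico, Toni} is {J1, J2, J3, J5, J6}, which has 5 elements.
Since |N(S)| = 5 ≥ |S| = 4, Hall's condition holds for this subset.

5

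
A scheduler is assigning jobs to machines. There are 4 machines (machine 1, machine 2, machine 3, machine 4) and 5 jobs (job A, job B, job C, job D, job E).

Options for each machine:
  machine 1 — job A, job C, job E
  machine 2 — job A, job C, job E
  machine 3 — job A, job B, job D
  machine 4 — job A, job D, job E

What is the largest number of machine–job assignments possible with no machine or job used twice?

A valid assignment of size 4: machine 1-job C, machine 2-job E, machine 3-job D, machine 4-job A.
This saturates every machine, so 4 is the maximum.

4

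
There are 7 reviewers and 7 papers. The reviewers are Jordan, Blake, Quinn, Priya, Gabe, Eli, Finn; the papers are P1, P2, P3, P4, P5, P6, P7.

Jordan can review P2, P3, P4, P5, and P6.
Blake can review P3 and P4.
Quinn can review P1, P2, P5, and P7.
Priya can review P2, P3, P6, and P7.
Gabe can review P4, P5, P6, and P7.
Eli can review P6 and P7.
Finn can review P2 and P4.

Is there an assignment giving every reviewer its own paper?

A valid assignment of size 7: Jordan–P2, Blake–P3, Quinn–P1, Priya–P6, Gabe–P5, Eli–P7, Finn–P4.
All 7 reviewers are covered.

Yes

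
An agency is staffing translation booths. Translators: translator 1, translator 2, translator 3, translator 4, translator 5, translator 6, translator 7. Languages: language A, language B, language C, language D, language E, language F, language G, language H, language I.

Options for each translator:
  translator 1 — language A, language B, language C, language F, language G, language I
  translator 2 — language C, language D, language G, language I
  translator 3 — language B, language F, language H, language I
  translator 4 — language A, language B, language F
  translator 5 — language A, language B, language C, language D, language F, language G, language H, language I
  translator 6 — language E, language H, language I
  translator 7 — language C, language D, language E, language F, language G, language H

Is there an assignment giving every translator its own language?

Yes

For example, pair translator 1-language G, translator 2-language D, translator 3-language B, translator 4-language A, translator 5-language I, translator 6-language H, translator 7-language F.
All 7 translators are covered.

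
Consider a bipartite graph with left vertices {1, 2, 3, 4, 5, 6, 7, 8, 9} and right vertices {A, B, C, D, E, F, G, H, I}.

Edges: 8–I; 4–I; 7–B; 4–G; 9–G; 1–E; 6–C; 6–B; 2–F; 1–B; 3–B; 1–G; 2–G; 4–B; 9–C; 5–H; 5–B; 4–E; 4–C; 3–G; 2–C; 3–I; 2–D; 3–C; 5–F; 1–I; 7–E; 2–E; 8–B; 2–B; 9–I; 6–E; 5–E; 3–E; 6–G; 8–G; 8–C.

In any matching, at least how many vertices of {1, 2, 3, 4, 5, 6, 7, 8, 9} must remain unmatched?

2

One maximum matching: 1–I, 2–F, 3–C, 4–G, 5–H, 6–E, 7–B.
The set {1, 3, 4, 6, 7, 8, 9} has only 5 neighbours ({B, C, E, G, I}), so by Hall's theorem at most 7 of the 9 left vertices can be matched.
That matches 7 of the 9, leaving 2 unmatched; no matching can do better.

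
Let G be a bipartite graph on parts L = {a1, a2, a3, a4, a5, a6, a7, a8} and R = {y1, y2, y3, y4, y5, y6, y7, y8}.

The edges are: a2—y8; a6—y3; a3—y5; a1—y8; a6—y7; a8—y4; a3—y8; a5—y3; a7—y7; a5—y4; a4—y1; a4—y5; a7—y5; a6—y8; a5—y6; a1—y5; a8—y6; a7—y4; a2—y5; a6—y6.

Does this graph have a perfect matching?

The set {a1, a2, a3} has only 2 neighbours ({y5, y8}), so by Hall's theorem at most 7 of the 8 left vertices can be matched.
Hence no matching covers every left vertex.

No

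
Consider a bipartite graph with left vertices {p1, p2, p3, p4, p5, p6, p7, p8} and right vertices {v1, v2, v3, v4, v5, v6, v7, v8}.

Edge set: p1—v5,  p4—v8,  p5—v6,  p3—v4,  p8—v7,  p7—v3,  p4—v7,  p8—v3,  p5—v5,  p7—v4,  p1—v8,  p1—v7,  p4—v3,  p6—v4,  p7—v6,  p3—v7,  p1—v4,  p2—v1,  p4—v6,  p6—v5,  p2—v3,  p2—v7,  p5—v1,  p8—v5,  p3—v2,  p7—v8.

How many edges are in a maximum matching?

8

One maximum matching: p1→v8, p2→v1, p3→v2, p4→v3, p5→v6, p6→v5, p7→v4, p8→v7.
All 8 left vertices are matched, so no larger matching exists.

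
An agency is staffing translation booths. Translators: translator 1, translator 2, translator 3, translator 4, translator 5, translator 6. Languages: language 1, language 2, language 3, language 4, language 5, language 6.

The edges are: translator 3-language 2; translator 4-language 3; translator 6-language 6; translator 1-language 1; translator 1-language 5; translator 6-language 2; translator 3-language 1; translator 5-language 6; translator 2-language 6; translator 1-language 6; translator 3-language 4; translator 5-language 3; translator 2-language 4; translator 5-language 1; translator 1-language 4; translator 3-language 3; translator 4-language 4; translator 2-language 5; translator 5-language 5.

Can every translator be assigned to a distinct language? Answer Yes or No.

Yes

One maximum matching: translator 1-language 4, translator 2-language 5, translator 3-language 2, translator 4-language 3, translator 5-language 1, translator 6-language 6.
All 6 translators are covered.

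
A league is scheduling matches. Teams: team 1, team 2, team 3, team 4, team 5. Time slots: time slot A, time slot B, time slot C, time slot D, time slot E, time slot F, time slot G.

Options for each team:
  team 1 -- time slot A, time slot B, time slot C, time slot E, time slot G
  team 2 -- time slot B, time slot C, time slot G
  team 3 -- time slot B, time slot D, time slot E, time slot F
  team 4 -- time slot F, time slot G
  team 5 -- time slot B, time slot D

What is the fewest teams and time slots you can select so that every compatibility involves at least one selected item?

The 5 edges team 1–time slot C, team 2–time slot B, team 3–time slot F, team 4–time slot G, team 5–time slot D form a matching, so any vertex cover needs at least 5 vertices (one per matched edge).
Conversely {team 1, team 2, team 3, team 4, team 5} meets every edge and has exactly 5 vertices, so 5 is optimal.

5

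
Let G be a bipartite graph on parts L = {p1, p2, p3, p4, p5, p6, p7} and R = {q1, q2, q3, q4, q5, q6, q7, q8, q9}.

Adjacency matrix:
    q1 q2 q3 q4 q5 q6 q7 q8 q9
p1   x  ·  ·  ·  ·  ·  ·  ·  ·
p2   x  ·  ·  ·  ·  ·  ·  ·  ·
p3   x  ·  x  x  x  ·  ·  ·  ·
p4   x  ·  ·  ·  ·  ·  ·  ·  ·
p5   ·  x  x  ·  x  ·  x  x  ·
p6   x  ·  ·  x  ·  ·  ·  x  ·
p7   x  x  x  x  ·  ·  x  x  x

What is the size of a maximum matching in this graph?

For example, pair p1-q1, p3-q4, p5-q7, p6-q8, p7-q9.
The set {p1, p2, p4} has only 1 neighbour ({q1}), so by Hall's theorem at most 5 of the 7 left vertices can be matched.

5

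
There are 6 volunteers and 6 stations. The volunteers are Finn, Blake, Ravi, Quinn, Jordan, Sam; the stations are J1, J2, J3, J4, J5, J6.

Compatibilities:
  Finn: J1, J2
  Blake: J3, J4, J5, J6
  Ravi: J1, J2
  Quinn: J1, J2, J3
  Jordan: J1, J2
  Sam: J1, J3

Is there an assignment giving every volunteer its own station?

No

The set {Finn, Ravi, Quinn, Jordan, Sam} has only 3 neighbours ({J1, J2, J3}), so by Hall's theorem at most 4 of the 6 volunteers can be matched.
Hence no matching covers every volunteer.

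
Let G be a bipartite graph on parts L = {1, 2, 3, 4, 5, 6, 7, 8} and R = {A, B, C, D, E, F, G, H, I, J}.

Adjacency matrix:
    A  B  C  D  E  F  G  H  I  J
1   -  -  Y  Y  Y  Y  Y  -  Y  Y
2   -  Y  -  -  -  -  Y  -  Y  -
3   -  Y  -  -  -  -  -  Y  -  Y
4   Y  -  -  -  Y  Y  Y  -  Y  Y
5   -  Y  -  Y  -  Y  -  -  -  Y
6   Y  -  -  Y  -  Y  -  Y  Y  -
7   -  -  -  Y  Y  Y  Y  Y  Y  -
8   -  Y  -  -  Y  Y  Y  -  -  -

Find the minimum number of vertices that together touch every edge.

8

A maximum matching has 8 edges (e.g. 1–G, 2–I, 3–J, 4–A, 5–F, 6–H, 7–E, 8–B).
By König's theorem the minimum vertex cover has the same size. One such cover is {1, 2, 3, 4, 5, 6, 7, 8}.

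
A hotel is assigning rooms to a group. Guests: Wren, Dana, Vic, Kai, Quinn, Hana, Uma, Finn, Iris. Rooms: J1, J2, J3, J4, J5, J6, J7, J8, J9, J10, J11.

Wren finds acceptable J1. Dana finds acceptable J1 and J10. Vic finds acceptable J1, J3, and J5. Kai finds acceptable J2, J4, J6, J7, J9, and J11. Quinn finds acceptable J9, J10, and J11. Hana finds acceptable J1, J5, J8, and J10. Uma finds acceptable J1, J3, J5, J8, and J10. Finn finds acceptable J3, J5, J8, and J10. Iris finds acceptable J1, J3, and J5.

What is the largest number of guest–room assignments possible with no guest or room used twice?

A valid assignment of size 7: Wren-J1, Dana-J10, Vic-J5, Kai-J6, Quinn-J9, Hana-J8, Uma-J3.
The set {Wren, Dana, Vic, Hana, Uma, Finn, Iris} has only 5 neighbours ({J1, J10, J3, J5, J8}), so by Hall's theorem at most 7 of the 9 guests can be matched.

7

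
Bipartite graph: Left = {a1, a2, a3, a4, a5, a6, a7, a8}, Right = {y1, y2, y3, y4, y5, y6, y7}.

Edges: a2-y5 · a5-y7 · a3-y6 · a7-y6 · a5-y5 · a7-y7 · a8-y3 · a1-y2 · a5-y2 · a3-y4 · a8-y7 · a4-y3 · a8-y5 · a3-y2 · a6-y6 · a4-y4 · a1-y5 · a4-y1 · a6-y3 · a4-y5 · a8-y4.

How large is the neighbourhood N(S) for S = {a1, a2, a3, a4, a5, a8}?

The union of neighbours of {a1, a2, a3, a4, a5, a8} is {y1, y2, y3, y4, y5, y6, y7}, which has 7 elements.
Since |N(S)| = 7 ≥ |S| = 6, Hall's condition holds for this subset.

7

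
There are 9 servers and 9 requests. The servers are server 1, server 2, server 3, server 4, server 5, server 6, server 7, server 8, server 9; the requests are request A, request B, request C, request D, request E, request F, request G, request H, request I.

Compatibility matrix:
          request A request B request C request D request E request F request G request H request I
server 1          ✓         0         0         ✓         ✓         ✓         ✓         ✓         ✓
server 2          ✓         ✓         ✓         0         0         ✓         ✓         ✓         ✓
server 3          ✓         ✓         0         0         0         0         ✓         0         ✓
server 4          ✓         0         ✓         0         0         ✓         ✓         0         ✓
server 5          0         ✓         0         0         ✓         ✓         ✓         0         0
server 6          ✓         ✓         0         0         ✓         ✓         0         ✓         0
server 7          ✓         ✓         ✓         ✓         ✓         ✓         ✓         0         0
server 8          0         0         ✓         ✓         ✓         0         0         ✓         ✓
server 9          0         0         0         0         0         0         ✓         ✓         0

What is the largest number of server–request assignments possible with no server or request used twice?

For example, pair server 1–request D, server 2–request C, server 3–request A, server 4–request I, server 5–request F, server 6–request B, server 7–request E, server 8–request H, server 9–request G.
All 9 servers are matched, so no larger matching exists.

9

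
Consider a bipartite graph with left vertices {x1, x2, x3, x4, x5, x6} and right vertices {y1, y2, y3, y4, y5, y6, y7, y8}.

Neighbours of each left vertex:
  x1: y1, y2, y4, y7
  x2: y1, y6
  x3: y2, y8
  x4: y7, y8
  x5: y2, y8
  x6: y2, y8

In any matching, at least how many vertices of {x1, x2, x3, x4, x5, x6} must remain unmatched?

For example, pair x1→y1, x2→y6, x3→y2, x4→y7, x5→y8.
The set {x3, x5, x6} has only 2 neighbours ({y2, y8}), so by Hall's theorem at most 5 of the 6 left vertices can be matched.
That matches 5 of the 6, leaving 1 unmatched; no matching can do better.

1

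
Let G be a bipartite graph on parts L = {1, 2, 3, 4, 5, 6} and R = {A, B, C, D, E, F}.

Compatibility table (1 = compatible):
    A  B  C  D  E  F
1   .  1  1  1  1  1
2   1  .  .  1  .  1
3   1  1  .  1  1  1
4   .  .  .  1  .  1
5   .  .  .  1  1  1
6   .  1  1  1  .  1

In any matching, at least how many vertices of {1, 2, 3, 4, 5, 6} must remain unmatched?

A valid assignment of size 6: 1–C, 2–D, 3–A, 4–F, 5–E, 6–B.
All 6 left vertices are matched, so no larger matching exists.
That matches 6 of the 6, leaving 0 unmatched; no matching can do better.

0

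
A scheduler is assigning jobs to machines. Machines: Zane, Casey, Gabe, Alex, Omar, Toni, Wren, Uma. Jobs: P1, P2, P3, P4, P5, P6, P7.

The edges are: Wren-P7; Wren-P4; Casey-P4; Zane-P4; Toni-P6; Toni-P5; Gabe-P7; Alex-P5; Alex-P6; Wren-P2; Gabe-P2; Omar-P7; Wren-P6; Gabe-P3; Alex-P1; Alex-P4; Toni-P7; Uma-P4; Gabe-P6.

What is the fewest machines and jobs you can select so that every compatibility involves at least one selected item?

6

The 6 edges Zane–P4, Gabe–P3, Alex–P1, Omar–P7, Toni–P5, Wren–P6 form a matching, so any vertex cover needs at least 6 vertices (one per matched edge).
Conversely {Gabe, Alex, Omar, Toni, Wren, P4} meets every edge and has exactly 6 vertices, so 6 is optimal.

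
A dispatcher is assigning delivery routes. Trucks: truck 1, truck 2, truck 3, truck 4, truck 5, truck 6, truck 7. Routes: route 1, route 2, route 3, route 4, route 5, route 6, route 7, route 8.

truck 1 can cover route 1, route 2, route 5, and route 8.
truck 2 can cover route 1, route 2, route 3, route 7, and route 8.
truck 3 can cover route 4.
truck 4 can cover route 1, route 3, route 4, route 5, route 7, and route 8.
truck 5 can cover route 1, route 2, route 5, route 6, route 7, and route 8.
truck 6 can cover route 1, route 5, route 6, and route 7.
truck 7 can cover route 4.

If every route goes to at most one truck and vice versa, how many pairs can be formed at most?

6

For example, pair truck 1–route 1, truck 2–route 3, truck 3–route 4, truck 4–route 8, truck 5–route 2, truck 6–route 7.
The set {truck 3, truck 7} has only 1 neighbour ({route 4}), so by Hall's theorem at most 6 of the 7 trucks can be matched.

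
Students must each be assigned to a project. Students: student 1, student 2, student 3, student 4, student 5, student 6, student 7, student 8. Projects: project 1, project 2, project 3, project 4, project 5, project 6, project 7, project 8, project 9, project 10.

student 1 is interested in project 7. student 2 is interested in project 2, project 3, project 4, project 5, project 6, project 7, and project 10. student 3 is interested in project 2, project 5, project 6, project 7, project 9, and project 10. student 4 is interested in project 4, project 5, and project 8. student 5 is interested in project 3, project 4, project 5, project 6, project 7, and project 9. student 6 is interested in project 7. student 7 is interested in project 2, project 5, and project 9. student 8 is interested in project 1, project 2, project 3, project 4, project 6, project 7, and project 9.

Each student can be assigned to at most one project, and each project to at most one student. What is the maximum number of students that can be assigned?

7

For example, pair student 1→project 7, student 2→project 3, student 3→project 10, student 4→project 4, student 5→project 6, student 7→project 2, student 8→project 9.
The set {student 1, student 6} has only 1 neighbour ({project 7}), so by Hall's theorem at most 7 of the 8 students can be matched.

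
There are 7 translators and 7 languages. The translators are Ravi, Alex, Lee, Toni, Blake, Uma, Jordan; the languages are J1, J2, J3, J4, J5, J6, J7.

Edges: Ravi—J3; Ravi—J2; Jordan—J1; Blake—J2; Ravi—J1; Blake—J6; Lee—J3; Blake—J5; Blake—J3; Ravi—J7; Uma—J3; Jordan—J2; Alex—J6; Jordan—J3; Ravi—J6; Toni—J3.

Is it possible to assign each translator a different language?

The set {Lee, Toni, Uma} has only 1 neighbour ({J3}), so by Hall's theorem at most 5 of the 7 translators can be matched.
Hence no matching covers every translator.

No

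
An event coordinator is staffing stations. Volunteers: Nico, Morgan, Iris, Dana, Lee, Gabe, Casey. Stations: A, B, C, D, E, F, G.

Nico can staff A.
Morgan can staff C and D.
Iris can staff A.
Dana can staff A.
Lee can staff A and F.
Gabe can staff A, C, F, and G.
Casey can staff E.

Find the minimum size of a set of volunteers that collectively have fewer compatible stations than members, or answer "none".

Take S = {Nico, Iris}. Its neighbourhood is {A}, so |N(S)| = 1 < |S| = 2.
No single vertex violates Hall's condition since each has at least one neighbour, so 2 is the minimum.

2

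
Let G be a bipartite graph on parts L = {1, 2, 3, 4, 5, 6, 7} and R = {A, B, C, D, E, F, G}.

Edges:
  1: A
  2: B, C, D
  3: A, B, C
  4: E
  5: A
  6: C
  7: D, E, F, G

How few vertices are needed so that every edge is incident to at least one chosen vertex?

6

The 6 edges 1–A, 2–D, 3–B, 4–E, 6–C, 7–F form a matching, so any vertex cover needs at least 6 vertices (one per matched edge).
Conversely {2, 3, 4, 6, 7, A} meets every edge and has exactly 6 vertices, so 6 is optimal.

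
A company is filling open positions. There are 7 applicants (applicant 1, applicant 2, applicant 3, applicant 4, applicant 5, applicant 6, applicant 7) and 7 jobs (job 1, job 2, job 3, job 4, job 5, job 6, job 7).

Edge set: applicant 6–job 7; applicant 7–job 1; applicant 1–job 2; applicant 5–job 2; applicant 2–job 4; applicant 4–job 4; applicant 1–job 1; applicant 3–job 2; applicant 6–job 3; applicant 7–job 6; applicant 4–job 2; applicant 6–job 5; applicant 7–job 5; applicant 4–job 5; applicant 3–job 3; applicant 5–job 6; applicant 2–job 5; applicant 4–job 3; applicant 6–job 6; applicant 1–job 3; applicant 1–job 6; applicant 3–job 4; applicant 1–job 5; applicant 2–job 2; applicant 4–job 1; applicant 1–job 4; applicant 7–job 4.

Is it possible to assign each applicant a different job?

One maximum matching: applicant 1→job 5, applicant 2→job 4, applicant 3→job 3, applicant 4→job 1, applicant 5→job 2, applicant 6→job 7, applicant 7→job 6.
All 7 applicants are covered.

Yes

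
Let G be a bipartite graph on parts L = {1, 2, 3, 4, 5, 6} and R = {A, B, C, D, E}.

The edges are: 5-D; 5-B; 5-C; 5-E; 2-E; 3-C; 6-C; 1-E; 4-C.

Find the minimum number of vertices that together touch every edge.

3

{5, C, E} is a vertex cover of size 3: every edge has an endpoint in this set.
No smaller cover exists because 1–E, 3–C, 5–B is a matching of size 3, and a cover must include an endpoint of each of these disjoint edges (König's theorem).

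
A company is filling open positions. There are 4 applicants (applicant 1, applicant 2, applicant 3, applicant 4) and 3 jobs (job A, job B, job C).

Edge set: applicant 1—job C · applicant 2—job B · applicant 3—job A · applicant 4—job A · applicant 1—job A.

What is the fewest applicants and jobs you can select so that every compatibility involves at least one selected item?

3

{applicant 1, applicant 2, job A} is a vertex cover of size 3: every edge has an endpoint in this set.
No smaller cover exists because applicant 1–job C, applicant 2–job B, applicant 3–job A is a matching of size 3, and a cover must include an endpoint of each of these disjoint edges (König's theorem).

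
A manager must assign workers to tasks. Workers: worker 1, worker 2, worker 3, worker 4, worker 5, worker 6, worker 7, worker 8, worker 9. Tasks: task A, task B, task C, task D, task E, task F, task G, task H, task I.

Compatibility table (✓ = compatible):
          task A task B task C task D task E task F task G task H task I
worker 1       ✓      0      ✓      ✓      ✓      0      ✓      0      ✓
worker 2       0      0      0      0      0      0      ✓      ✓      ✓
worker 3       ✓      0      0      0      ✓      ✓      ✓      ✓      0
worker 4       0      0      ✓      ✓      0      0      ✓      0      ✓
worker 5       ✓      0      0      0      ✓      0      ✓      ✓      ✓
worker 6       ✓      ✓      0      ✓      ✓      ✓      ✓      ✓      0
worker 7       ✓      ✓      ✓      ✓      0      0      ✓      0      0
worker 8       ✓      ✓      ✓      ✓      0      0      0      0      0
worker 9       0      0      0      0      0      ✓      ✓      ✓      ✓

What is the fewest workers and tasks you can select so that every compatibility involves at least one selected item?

9

The 9 edges worker 1–task C, worker 2–task I, worker 3–task F, worker 4–task D, worker 5–task E, worker 6–task H, worker 7–task B, worker 8–task A, worker 9–task G form a matching, so any vertex cover needs at least 9 vertices (one per matched edge).
Conversely {worker 1, worker 2, worker 3, worker 4, worker 5, worker 6, worker 7, worker 8, worker 9} meets every edge and has exactly 9 vertices, so 9 is optimal.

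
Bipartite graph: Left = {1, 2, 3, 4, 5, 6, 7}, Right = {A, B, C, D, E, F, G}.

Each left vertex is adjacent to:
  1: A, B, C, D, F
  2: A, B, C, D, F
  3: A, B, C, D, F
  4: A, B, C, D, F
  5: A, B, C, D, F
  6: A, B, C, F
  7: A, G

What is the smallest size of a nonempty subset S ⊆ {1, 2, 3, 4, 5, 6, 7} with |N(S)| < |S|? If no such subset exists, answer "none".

Take S = {1, 2, 3, 4, 5, 6}. Its neighbourhood is {A, B, C, D, F}, so |N(S)| = 5 < |S| = 6.
Every subset of size less than 6 has at least as many neighbours as members, so 6 is the minimum.

6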